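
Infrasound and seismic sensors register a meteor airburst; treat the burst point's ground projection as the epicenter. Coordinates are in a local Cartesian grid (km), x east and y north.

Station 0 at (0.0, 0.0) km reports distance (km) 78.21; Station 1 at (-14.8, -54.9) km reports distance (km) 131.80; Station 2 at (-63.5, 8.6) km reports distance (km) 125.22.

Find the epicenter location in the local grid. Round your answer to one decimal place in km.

x ≈ 51.0 km, y ≈ 59.3 km

Circle about each station: x² + y² = 78.21²; (x + 14.8)² + (y + 54.9)² = 131.80²; (x + 63.5)² + (y − 8.6)² = 125.22².
Subtracting pairs of circle equations eliminates x²+y² and gives linear equations (the radical axes):
-29.6 x − 109.8 y = -8021.39
-127.0 x + 17.2 y = -5457.03
Solving the 2×2 system: x ≈ 51.0, y ≈ 59.3 km.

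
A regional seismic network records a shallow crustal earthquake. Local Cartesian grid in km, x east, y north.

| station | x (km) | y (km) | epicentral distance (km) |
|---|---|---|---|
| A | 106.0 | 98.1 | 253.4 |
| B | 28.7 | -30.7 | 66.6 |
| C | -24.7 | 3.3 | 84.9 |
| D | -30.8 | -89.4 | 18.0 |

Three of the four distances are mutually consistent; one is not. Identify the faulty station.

Solve using three stations at a time. Using B, C, D (subtract circle equations pairwise → linear system) gives (x, y) ≈ (-14.9, -81.0).
Distances from that point to each station vs reported:
  A: calculated 216.1 vs reported 253.4 → residual 37.3 km
  B: calculated 66.6 vs reported 66.6 → residual 0.0 km
  C: calculated 84.9 vs reported 84.9 → residual 0.0 km
  D: calculated 18.0 vs reported 18.0 → residual 0.0 km
B, C, D are mutually consistent (residuals ≈ 0); A is off by 37.3 km.

A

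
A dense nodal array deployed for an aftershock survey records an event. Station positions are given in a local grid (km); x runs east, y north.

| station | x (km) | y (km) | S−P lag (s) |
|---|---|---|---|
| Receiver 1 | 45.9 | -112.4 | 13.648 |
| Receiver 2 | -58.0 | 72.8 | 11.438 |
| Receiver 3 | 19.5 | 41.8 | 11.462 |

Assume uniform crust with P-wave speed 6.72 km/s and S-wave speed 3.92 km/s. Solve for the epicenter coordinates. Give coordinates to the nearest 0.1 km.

Distance from S−P lag: d = Δt · v_P v_S / (v_P − v_S) = Δt · (6.72·3.92)/(6.72−3.92) ≈ 9.4080·Δt.
So d_Receiver 1 = 128.40, d_Receiver 2 = 107.61, d_Receiver 3 = 107.83 km.
Circle about each station: (x − 45.9)² + (y + 112.4)² = 128.40²; (x + 58.0)² + (y − 72.8)² = 107.61²; (x − 19.5)² + (y − 41.8)² = 107.83².
Subtracting the Receiver 1 equation from the Receiver 2 and Receiver 3 equations removes the quadratic terms:
-207.8 x + 370.4 y = -1170.08
-52.8 x + 308.4 y = -7753.83
Solving the 2×2 system: x ≈ -56.4, y ≈ -34.8 km.

(-56.4, -34.8)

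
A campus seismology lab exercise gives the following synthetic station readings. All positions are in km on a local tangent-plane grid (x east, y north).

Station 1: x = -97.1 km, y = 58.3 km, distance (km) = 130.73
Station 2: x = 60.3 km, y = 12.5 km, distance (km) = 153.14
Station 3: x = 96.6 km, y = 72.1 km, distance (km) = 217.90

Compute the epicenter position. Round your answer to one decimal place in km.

Circle about each station: (x + 97.1)² + (y − 58.3)² = 130.73²; (x − 60.3)² + (y − 12.5)² = 153.14²; (x − 96.6)² + (y − 72.1)² = 217.90².
Subtracting pairs of circle equations eliminates x²+y² and gives linear equations (the radical axes):
314.8 x − 91.6 y = -15396.49
387.4 x + 27.6 y = -28687.41
Solving the 2×2 system: x ≈ -69.1, y ≈ -69.4 km.

(-69.1, -69.4)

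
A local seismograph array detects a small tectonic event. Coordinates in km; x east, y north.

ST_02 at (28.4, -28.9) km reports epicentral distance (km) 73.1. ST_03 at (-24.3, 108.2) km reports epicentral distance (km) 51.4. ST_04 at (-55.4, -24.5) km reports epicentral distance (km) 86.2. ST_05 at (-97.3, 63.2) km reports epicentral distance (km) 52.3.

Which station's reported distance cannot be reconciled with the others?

ST_02

Solve using three stations at a time. Using ST_03, ST_04, ST_05 (subtract circle equations pairwise → linear system) gives (x, y) ≈ (-45.0, 61.1).
Distances from that point to each station vs reported:
  ST_02: calculated 116.1 vs reported 73.1 → residual 43.0 km
  ST_03: calculated 51.4 vs reported 51.4 → residual 0.0 km
  ST_04: calculated 86.2 vs reported 86.2 → residual 0.0 km
  ST_05: calculated 52.3 vs reported 52.3 → residual 0.0 km
ST_03, ST_04, ST_05 are mutually consistent (residuals ≈ 0); ST_02 is off by 43.0 km.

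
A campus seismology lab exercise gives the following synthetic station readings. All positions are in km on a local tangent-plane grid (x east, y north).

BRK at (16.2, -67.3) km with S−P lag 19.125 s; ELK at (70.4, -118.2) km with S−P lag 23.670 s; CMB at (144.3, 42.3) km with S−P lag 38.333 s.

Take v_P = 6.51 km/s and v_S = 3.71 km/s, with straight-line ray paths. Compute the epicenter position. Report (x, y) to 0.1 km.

Distance from S−P lag: d = Δt · v_P v_S / (v_P − v_S) = Δt · (6.51·3.71)/(6.51−3.71) ≈ 8.6258·Δt.
So d_BRK = 164.97, d_ELK = 204.17, d_CMB = 330.65 km.
Circle about each station: (x − 16.2)² + (y + 67.3)² = 164.97²; (x − 70.4)² + (y + 118.2)² = 204.17²; (x − 144.3)² + (y − 42.3)² = 330.65².
Subtracting pairs of circle equations eliminates x²+y² and gives linear equations (the radical axes):
108.4 x − 101.8 y = -334.62
256.2 x + 219.2 y = -64294.27
Solving the 2×2 system: x ≈ -132.8, y ≈ -138.1 km.

-132.8 km east, -138.1 km north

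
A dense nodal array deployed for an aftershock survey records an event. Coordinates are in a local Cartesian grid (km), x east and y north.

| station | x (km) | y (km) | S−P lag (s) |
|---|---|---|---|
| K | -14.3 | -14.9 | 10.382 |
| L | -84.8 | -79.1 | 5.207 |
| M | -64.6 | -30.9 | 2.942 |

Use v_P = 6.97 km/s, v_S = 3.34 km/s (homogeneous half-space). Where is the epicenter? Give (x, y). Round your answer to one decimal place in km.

Distance from S−P lag: d = Δt · v_P v_S / (v_P − v_S) = Δt · (6.97·3.34)/(6.97−3.34) ≈ 6.4132·Δt.
So d_K = 66.58, d_L = 33.39, d_M = 18.87 km.
Circle about each station: (x + 14.3)² + (y + 14.9)² = 66.58²; (x + 84.8)² + (y + 79.1)² = 33.39²; (x + 64.6)² + (y + 30.9)² = 18.87².
Subtracting pairs of circle equations eliminates x²+y² and gives linear equations (the radical axes):
-141.0 x − 128.4 y = 16339.35
-100.6 x − 32.0 y = 8778.29
Solving the 2×2 system: x ≈ -71.9, y ≈ -48.3 km.
Check against K (with the unrounded x, y): √((x + 14.3)²+(y + 14.9)²) = 66.58 ≈ 66.58 km. ✓

x ≈ -71.9 km, y ≈ -48.3 km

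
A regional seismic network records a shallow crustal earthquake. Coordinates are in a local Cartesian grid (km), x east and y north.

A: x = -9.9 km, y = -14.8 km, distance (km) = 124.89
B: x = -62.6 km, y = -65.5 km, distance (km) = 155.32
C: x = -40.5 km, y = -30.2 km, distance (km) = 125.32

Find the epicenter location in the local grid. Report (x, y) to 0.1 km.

Circle about each station: (x + 9.9)² + (y + 14.8)² = 124.89²; (x + 62.6)² + (y + 65.5)² = 155.32²; (x + 40.5)² + (y + 30.2)² = 125.32².
Subtracting the A equation from the B and C equations removes the quadratic terms:
-105.4 x − 101.4 y = -634.83
-61.2 x − 30.8 y = 2127.65
Solving the 2×2 system: x ≈ -79.5, y ≈ 88.9 km.

x ≈ -79.5 km, y ≈ 88.9 km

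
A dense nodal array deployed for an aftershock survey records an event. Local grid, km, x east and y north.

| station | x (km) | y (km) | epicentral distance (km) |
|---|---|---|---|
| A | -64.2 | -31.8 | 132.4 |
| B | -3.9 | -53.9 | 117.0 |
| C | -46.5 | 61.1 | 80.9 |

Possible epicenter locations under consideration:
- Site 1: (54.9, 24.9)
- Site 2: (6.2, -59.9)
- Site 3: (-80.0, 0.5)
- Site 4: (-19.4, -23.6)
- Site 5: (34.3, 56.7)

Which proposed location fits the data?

Site 5

For each candidate, compare |candidate − station| to the reported distance:
Site 1: residuals A 0.5, B 18.7, C 26.8 → max 26.8 km
Site 2: residuals A 56.6, B 105.3, C 51.1 → max 105.3 km
Site 3: residuals A 96.4, B 23.5, C 11.7 → max 96.4 km
Site 4: residuals A 86.9, B 83.0, C 8.0 → max 86.9 km
Site 5: residuals A 0.0, B 0.0, C 0.0 → max 0.0 km
Only Site 5 has all residuals ≈ 0.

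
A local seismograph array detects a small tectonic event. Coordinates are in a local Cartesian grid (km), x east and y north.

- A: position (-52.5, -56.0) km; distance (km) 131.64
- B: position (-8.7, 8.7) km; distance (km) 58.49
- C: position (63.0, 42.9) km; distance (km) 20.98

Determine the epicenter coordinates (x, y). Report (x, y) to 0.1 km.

44.5 km east, 33.0 km north

Circle about each station: (x + 52.5)² + (y + 56.0)² = 131.64²; (x + 8.7)² + (y − 8.7)² = 58.49²; (x − 63.0)² + (y − 42.9)² = 20.98².
Subtracting pairs of circle equations eliminates x²+y² and gives linear equations (the radical axes):
87.6 x + 129.4 y = 8167.14
231.0 x + 197.8 y = 16806.09
Solving the 2×2 system: x ≈ 44.5, y ≈ 33.0 km.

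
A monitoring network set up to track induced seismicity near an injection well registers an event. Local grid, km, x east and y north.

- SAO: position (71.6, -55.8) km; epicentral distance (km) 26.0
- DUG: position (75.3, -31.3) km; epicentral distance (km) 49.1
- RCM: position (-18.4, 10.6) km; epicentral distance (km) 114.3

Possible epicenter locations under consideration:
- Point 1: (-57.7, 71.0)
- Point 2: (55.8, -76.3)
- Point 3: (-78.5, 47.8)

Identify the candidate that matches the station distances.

Point 2

For each candidate, compare |candidate − station| to the reported distance:
Point 1: residuals SAO 155.1, DUG 118.7, RCM 42.2 → max 155.1 km
Point 2: residuals SAO 0.1, DUG 0.1, RCM 0.0 → max 0.1 km
Point 3: residuals SAO 156.4, DUG 123.8, RCM 43.6 → max 156.4 km
Only Point 2 has all residuals ≈ 0.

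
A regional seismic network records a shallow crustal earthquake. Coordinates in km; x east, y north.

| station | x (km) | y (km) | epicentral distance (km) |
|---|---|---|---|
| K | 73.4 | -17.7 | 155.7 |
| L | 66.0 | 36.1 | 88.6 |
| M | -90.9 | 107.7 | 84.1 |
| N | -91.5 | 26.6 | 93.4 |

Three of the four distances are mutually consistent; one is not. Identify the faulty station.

Solve using three stations at a time. Using L, M, N (subtract circle equations pairwise → linear system) gives (x, y) ≈ (-12.7, 76.7).
Distances from that point to each station vs reported:
  K: calculated 127.8 vs reported 155.7 → residual 27.9 km
  L: calculated 88.6 vs reported 88.6 → residual 0.0 km
  M: calculated 84.1 vs reported 84.1 → residual 0.0 km
  N: calculated 93.4 vs reported 93.4 → residual 0.0 km
L, M, N are mutually consistent (residuals ≈ 0); K is off by 27.9 km.

K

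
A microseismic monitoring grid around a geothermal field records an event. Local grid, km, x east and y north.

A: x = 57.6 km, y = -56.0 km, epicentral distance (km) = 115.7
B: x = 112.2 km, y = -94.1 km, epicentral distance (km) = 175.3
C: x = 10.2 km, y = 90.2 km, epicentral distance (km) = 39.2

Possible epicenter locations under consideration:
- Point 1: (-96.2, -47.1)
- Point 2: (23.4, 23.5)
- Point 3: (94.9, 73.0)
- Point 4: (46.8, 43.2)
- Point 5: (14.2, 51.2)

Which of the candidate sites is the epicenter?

For each candidate, compare |candidate − station| to the reported distance:
Point 1: residuals A 38.4, B 38.3, C 134.5 → max 134.5 km
Point 2: residuals A 29.2, B 27.9, C 28.8 → max 29.2 km
Point 3: residuals A 18.6, B 7.3, C 47.2 → max 47.2 km
Point 4: residuals A 15.9, B 23.2, C 20.4 → max 23.2 km
Point 5: residuals A 0.0, B 0.0, C 0.0 → max 0.0 km
Only Point 5 has all residuals ≈ 0.

Point 5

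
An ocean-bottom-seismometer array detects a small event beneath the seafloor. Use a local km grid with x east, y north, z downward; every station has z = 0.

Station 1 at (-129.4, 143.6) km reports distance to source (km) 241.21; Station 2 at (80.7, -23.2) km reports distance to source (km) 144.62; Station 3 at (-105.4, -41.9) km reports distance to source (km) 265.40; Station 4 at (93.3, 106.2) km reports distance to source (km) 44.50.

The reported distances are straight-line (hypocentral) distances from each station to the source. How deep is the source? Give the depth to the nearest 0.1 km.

42.1 km

Each station gives a sphere (x−x_i)² + (y−y_i)² + z² = d_i² (stations at z=0).
Subtracting the Station 1 sphere from Station 2 and Station 3: z² cancels, leaving linear equations in x and y:
420.2 x − 333.6 y = 6952.73
48.0 x − 371.0 y = -36755.45
Solving: x ≈ 106.098, y ≈ 112.798 km (keep extra digits for the depth step; rounded: 106.1, 112.8).
Then from the Station 1 sphere: z² = 241.21² − (x + 129.4)² − (y − 143.6)² with x = 106.098, y = 112.798, so z ≈ 42.121 ≈ 42.1 km.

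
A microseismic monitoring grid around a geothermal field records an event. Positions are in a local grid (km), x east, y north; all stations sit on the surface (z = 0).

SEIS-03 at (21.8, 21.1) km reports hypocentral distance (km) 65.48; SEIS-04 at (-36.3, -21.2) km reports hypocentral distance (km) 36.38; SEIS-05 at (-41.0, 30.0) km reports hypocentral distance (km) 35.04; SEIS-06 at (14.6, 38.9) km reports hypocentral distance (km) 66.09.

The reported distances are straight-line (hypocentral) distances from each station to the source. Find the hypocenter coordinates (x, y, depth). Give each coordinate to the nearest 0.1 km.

(-36.8, 5.5, 24.7)

Each station gives a sphere (x−x_i)² + (y−y_i)² + z² = d_i² (stations at z=0).
Subtracting the SEIS-03 sphere from SEIS-04 and SEIS-05: z² cancels, leaving linear equations in x and y:
-116.2 x − 84.6 y = 3810.81
-125.6 x + 17.8 y = 4720.38
Solving: x ≈ -36.803, y ≈ 5.504 km (keep extra digits for the depth step; rounded: -36.8, 5.5).
Then from the SEIS-03 sphere: z² = 65.48² − (x − 21.8)² − (y − 21.1)² with x = -36.803, y = 5.504, so z ≈ 24.700 ≈ 24.7 km.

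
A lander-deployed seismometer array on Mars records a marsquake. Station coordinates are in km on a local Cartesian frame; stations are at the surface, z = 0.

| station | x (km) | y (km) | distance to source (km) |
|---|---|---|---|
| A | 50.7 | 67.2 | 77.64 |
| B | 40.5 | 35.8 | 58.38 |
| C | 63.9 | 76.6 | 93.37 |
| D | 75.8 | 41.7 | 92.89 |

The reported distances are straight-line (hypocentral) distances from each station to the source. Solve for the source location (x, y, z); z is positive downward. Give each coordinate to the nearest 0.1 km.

(-14.2, 29.2, 19.3)

Each station gives a sphere (x−x_i)² + (y−y_i)² + z² = d_i² (stations at z=0).
Subtracting the A sphere from B and C: z² cancels, leaving linear equations in x and y:
-20.4 x − 62.8 y = -1544.69
26.4 x + 18.8 y = 174.45
Solving: x ≈ -14.191, y ≈ 29.207 km (keep extra digits for the depth step; rounded: -14.2, 29.2).
Then from the A sphere: z² = 77.64² − (x − 50.7)² − (y − 67.2)² with x = -14.191, y = 29.207, so z ≈ 19.330 ≈ 19.3 km.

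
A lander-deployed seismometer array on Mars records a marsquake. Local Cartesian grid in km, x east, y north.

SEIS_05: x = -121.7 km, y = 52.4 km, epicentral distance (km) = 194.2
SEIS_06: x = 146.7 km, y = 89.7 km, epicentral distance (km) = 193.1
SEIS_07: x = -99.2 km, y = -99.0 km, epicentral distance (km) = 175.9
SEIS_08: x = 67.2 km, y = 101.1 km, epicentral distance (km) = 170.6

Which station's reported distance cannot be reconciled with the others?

SEIS_07

Solve using three stations at a time. Using SEIS_05, SEIS_06, SEIS_08 (subtract circle equations pairwise → linear system) gives (x, y) ≈ (32.3, -66.0).
Distances from that point to each station vs reported:
  SEIS_05: calculated 194.3 vs reported 194.2 → residual 0.1 km
  SEIS_06: calculated 193.2 vs reported 193.1 → residual 0.1 km
  SEIS_07: calculated 135.6 vs reported 175.9 → residual 40.3 km
  SEIS_08: calculated 170.7 vs reported 170.6 → residual 0.1 km
SEIS_05, SEIS_06, SEIS_08 are mutually consistent (residuals ≈ 0); SEIS_07 is off by 40.3 km.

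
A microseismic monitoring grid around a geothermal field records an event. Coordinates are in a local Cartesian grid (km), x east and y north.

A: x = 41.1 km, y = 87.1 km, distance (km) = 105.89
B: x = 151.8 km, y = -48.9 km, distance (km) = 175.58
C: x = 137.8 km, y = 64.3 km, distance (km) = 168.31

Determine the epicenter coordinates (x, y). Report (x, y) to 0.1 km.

-17.2 km east, -1.3 km north

Circle about each station: (x − 41.1)² + (y − 87.1)² = 105.89²; (x − 151.8)² + (y + 48.9)² = 175.58²; (x − 137.8)² + (y − 64.3)² = 168.31².
Subtracting pairs of circle equations eliminates x²+y² and gives linear equations (the radical axes):
221.4 x − 272.0 y = -3456.81
193.4 x − 45.6 y = -3267.85
Solving the 2×2 system: x ≈ -17.2, y ≈ -1.3 km.
Check against A (with the unrounded x, y): √((x − 41.1)²+(y − 87.1)²) = 105.89 ≈ 105.89 km. ✓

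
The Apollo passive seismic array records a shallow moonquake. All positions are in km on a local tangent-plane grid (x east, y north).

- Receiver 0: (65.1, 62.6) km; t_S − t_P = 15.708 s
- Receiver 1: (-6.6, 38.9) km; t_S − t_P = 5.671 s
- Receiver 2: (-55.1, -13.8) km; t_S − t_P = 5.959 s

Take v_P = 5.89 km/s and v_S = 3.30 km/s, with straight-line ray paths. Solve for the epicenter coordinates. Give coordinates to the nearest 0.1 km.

Distance from S−P lag: d = Δt · v_P v_S / (v_P − v_S) = Δt · (5.89·3.30)/(5.89−3.30) ≈ 7.5046·Δt.
So d_Receiver 0 = 117.88, d_Receiver 1 = 42.56, d_Receiver 2 = 44.72 km.
Circle about each station: (x − 65.1)² + (y − 62.6)² = 117.88²; (x + 6.6)² + (y − 38.9)² = 42.56²; (x + 55.1)² + (y + 13.8)² = 44.72².
Subtracting the Receiver 0 equation from the Receiver 1 and Receiver 2 equations removes the quadratic terms:
-143.4 x − 47.4 y = 5484.34
-240.4 x − 152.8 y = 6965.50
Solving the 2×2 system: x ≈ -48.3, y ≈ 30.4 km.

-48.3 km east, 30.4 km north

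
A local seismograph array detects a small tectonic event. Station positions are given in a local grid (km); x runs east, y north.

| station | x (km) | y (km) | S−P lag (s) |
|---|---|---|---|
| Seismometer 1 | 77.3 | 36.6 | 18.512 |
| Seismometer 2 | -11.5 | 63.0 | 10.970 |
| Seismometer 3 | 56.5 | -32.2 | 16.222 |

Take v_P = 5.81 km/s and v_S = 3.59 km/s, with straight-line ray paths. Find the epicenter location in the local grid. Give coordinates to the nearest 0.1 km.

Distance from S−P lag: d = Δt · v_P v_S / (v_P − v_S) = Δt · (5.81·3.59)/(5.81−3.59) ≈ 9.3955·Δt.
So d_Seismometer 1 = 173.93, d_Seismometer 2 = 103.07, d_Seismometer 3 = 152.41 km.
Circle about each station: (x − 77.3)² + (y − 36.6)² = 173.93²; (x + 11.5)² + (y − 63.0)² = 103.07²; (x − 56.5)² + (y + 32.2)² = 152.41².
Subtracting pairs of circle equations eliminates x²+y² and gives linear equations (the radical axes):
-177.6 x + 52.8 y = 16414.62
-41.6 x − 137.6 y = 3937.08
Solving the 2×2 system: x ≈ -92.6, y ≈ -0.6 km.
Check against Seismometer 1 (with the unrounded x, y): √((x − 77.3)²+(y − 36.6)²) = 173.94 ≈ 173.93 km. ✓

x ≈ -92.6 km, y ≈ -0.6 km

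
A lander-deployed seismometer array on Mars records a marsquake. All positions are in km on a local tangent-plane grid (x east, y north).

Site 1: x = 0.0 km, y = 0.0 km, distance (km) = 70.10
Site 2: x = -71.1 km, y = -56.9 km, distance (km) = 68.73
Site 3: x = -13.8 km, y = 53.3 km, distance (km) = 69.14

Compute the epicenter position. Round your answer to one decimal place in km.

(-69.1, 11.8)

Circle about each station: x² + y² = 70.10²; (x + 71.1)² + (y + 56.9)² = 68.73²; (x + 13.8)² + (y − 53.3)² = 69.14².
Subtracting the Site 1 equation from the Site 2 and Site 3 equations removes the quadratic terms:
-142.2 x − 113.8 y = 8483.02
-27.6 x + 106.6 y = 3165.00
Solving the 2×2 system: x ≈ -69.1, y ≈ 11.8 km.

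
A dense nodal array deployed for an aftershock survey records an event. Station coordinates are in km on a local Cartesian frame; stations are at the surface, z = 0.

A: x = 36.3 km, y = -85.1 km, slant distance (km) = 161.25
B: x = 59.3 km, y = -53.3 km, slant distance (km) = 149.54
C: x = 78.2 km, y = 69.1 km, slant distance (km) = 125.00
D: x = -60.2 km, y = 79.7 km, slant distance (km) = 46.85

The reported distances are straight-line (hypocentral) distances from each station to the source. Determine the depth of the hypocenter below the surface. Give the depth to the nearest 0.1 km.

Each station gives a sphere (x−x_i)² + (y−y_i)² + z² = d_i² (stations at z=0).
Subtracting the A sphere from B and C: z² cancels, leaving linear equations in x and y:
46.0 x + 63.6 y = 1437.03
83.8 x + 308.4 y = 12706.91
Solving: x ≈ -41.209, y ≈ 52.400 km (keep extra digits for the depth step; rounded: -41.2, 52.4).
Then from the A sphere: z² = 161.25² − (x − 36.3)² − (y + 85.1)² with x = -41.209, y = 52.400, so z ≈ 32.980 ≈ 33.0 km.

33.0 km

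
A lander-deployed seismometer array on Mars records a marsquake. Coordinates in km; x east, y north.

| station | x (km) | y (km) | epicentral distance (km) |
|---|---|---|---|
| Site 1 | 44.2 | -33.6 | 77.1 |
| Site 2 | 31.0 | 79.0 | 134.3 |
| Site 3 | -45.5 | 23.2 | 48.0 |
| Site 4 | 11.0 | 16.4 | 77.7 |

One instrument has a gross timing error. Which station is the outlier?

Solve using three stations at a time. Using Site 2, Site 3, Site 4 (subtract circle equations pairwise → linear system) gives (x, y) ≈ (-55.5, -23.7).
Distances from that point to each station vs reported:
  Site 1: calculated 100.2 vs reported 77.1 → residual 23.1 km
  Site 2: calculated 134.3 vs reported 134.3 → residual 0.0 km
  Site 3: calculated 48.0 vs reported 48.0 → residual 0.0 km
  Site 4: calculated 77.7 vs reported 77.7 → residual 0.0 km
Site 2, Site 3, Site 4 are mutually consistent (residuals ≈ 0); Site 1 is off by 23.1 km.

Site 1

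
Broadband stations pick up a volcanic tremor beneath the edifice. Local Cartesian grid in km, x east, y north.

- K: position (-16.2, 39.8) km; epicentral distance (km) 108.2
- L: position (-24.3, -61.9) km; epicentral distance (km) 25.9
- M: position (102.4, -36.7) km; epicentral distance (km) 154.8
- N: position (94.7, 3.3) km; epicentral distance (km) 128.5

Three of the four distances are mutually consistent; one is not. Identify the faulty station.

N

Solve using three stations at a time. Using K, L, M (subtract circle equations pairwise → linear system) gives (x, y) ≈ (-50.2, -62.9).
Distances from that point to each station vs reported:
  K: calculated 108.2 vs reported 108.2 → residual 0.0 km
  L: calculated 25.9 vs reported 25.9 → residual 0.0 km
  M: calculated 154.8 vs reported 154.8 → residual 0.0 km
  N: calculated 159.3 vs reported 128.5 → residual 30.8 km
K, L, M are mutually consistent (residuals ≈ 0); N is off by 30.8 km.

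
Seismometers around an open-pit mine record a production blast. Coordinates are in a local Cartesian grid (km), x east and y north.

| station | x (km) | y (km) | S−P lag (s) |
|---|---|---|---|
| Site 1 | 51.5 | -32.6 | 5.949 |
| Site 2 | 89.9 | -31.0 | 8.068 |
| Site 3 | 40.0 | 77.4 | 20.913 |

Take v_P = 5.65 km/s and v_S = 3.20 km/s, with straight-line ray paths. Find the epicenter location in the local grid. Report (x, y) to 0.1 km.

x ≈ 51.5 km, y ≈ -76.5 km

Distance from S−P lag: d = Δt · v_P v_S / (v_P − v_S) = Δt · (5.65·3.20)/(5.65−3.20) ≈ 7.3796·Δt.
So d_Site 1 = 43.90, d_Site 2 = 59.54, d_Site 3 = 154.33 km.
Circle about each station: (x − 51.5)² + (y + 32.6)² = 43.90²; (x − 89.9)² + (y + 31.0)² = 59.54²; (x − 40.0)² + (y − 77.4)² = 154.33².
Subtracting pairs of circle equations eliminates x²+y² and gives linear equations (the radical axes):
76.8 x + 3.2 y = 3710.20
-23.0 x + 220.0 y = -18014.79
Solving the 2×2 system: x ≈ 51.5, y ≈ -76.5 km.
Check against Site 1 (with the unrounded x, y): √((x − 51.5)²+(y + 32.6)²) = 43.90 ≈ 43.90 km. ✓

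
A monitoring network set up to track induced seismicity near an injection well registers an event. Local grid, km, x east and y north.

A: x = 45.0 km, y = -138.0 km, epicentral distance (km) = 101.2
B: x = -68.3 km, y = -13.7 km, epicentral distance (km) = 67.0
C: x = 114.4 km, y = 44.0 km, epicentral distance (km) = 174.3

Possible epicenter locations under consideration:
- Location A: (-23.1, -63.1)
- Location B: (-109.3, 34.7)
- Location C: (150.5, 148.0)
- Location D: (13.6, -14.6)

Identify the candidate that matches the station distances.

For each candidate, compare |candidate − station| to the reported distance:
Location A: residuals A 0.0, B 0.0, C 0.0 → max 0.0 km
Location B: residuals A 130.4, B 3.6, C 49.6 → max 130.4 km
Location C: residuals A 203.6, B 205.1, C 64.2 → max 205.1 km
Location D: residuals A 26.1, B 14.9, C 57.7 → max 57.7 km
Only Location A has all residuals ≈ 0.

Location A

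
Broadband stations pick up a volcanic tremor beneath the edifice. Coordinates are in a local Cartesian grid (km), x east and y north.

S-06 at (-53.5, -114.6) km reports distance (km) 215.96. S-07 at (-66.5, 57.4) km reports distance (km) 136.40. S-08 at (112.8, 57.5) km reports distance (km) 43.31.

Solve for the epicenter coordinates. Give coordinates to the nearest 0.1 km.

69.8 km east, 62.7 km north

Circle about each station: (x + 53.5)² + (y + 114.6)² = 215.96²; (x + 66.5)² + (y − 57.4)² = 136.40²; (x − 112.8)² + (y − 57.5)² = 43.31².
Subtracting pairs of circle equations eliminates x²+y² and gives linear equations (the radical axes):
-26.0 x + 344.0 y = 19755.36
332.6 x + 344.2 y = 44797.65
Solving the 2×2 system: x ≈ 69.8, y ≈ 62.7 km.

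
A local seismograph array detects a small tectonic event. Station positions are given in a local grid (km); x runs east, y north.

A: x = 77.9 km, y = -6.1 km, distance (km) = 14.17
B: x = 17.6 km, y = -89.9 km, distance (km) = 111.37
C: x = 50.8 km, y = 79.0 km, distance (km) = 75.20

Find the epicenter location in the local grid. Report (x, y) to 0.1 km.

x ≈ 72.5 km, y ≈ 7.0 km

Circle about each station: (x − 77.9)² + (y + 6.1)² = 14.17²; (x − 17.6)² + (y + 89.9)² = 111.37²; (x − 50.8)² + (y − 79.0)² = 75.20².
Subtracting the A equation from the B and C equations removes the quadratic terms:
-120.6 x − 167.6 y = -9916.34
-54.2 x + 170.2 y = -2738.23
Solving the 2×2 system: x ≈ 72.5, y ≈ 7.0 km.
Check against A (with the unrounded x, y): √((x − 77.9)²+(y + 6.1)²) = 14.17 ≈ 14.17 km. ✓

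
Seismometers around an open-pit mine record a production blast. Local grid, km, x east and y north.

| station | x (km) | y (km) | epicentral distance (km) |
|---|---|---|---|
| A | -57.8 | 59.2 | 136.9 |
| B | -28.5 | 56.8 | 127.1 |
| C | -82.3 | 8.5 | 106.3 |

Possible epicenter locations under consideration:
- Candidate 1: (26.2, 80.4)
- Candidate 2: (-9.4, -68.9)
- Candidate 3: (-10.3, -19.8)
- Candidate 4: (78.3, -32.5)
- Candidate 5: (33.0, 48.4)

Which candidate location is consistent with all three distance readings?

For each candidate, compare |candidate − station| to the reported distance:
Candidate 1: residuals A 50.3, B 67.5, C 23.9 → max 67.5 km
Candidate 2: residuals A 0.0, B 0.0, C 0.0 → max 0.0 km
Candidate 3: residuals A 44.7, B 48.4, C 28.9 → max 48.4 km
Candidate 4: residuals A 27.2, B 12.1, C 59.5 → max 59.5 km
Candidate 5: residuals A 45.5, B 65.0, C 15.7 → max 65.0 km
Only Candidate 2 has all residuals ≈ 0.

Candidate 2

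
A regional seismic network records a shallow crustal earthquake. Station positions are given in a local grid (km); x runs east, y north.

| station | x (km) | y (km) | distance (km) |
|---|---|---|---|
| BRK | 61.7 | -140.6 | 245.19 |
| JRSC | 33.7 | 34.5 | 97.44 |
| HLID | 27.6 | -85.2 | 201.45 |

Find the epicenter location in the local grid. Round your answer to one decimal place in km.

x ≈ 105.2 km, y ≈ 100.7 km

Circle about each station: (x − 61.7)² + (y + 140.6)² = 245.19²; (x − 33.7)² + (y − 34.5)² = 97.44²; (x − 27.6)² + (y + 85.2)² = 201.45².
Subtracting pairs of circle equations eliminates x²+y² and gives linear equations (the radical axes):
-56.0 x + 350.2 y = 29374.27
-68.2 x + 110.8 y = 3981.58
Solving the 2×2 system: x ≈ 105.2, y ≈ 100.7 km.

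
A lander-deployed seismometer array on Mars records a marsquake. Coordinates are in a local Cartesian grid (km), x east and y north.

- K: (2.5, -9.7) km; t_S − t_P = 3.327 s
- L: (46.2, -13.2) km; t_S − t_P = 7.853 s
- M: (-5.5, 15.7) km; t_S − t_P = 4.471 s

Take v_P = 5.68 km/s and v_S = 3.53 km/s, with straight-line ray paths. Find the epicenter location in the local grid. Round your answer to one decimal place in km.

Distance from S−P lag: d = Δt · v_P v_S / (v_P − v_S) = Δt · (5.68·3.53)/(5.68−3.53) ≈ 9.3258·Δt.
So d_K = 31.03, d_L = 73.24, d_M = 41.70 km.
Circle about each station: (x − 2.5)² + (y + 9.7)² = 31.03²; (x − 46.2)² + (y + 13.2)² = 73.24²; (x + 5.5)² + (y − 15.7)² = 41.70².
Subtracting pairs of circle equations eliminates x²+y² and gives linear equations (the radical axes):
87.4 x − 7.0 y = -2192.90
-16.0 x + 50.8 y = -599.63
Solving the 2×2 system: x ≈ -26.7, y ≈ -20.2 km.
Check against K (with the unrounded x, y): √((x − 2.5)²+(y + 9.7)²) = 31.04 ≈ 31.03 km. ✓

x ≈ -26.7 km, y ≈ -20.2 km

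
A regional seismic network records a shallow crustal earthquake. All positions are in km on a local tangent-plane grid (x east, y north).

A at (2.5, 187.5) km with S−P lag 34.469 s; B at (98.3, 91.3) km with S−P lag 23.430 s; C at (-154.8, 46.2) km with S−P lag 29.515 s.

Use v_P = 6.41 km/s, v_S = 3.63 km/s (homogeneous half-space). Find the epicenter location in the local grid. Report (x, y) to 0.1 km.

Distance from S−P lag: d = Δt · v_P v_S / (v_P − v_S) = Δt · (6.41·3.63)/(6.41−3.63) ≈ 8.3699·Δt.
So d_A = 288.50, d_B = 196.11, d_C = 247.04 km.
Circle about each station: (x − 2.5)² + (y − 187.5)² = 288.50²; (x − 98.3)² + (y − 91.3)² = 196.11²; (x + 154.8)² + (y − 46.2)² = 247.04².
Subtracting the A equation from the B and C equations removes the quadratic terms:
191.6 x − 192.4 y = 27609.20
-314.6 x − 282.6 y = 13138.47
Solving the 2×2 system: x ≈ 46.0, y ≈ -97.7 km.

x ≈ 46.0 km, y ≈ -97.7 km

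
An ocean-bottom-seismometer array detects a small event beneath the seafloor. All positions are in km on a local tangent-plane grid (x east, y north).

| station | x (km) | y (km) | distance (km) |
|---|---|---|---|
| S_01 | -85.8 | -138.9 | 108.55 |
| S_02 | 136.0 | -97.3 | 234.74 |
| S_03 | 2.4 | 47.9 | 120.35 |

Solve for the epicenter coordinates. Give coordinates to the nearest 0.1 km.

(-89.0, -30.4)

Circle about each station: (x + 85.8)² + (y + 138.9)² = 108.55²; (x − 136.0)² + (y + 97.3)² = 234.74²; (x − 2.4)² + (y − 47.9)² = 120.35².
Subtracting pairs of circle equations eliminates x²+y² and gives linear equations (the radical axes):
443.6 x + 83.2 y = -42011.33
176.4 x + 373.6 y = -27055.70
Solving the 2×2 system: x ≈ -89.0, y ≈ -30.4 km.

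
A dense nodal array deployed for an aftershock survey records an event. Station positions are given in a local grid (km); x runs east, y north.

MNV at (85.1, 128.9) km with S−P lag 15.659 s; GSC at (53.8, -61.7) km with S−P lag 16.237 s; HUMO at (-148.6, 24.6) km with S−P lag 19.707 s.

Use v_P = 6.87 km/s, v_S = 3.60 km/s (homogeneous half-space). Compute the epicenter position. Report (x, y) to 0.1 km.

Distance from S−P lag: d = Δt · v_P v_S / (v_P − v_S) = Δt · (6.87·3.60)/(6.87−3.60) ≈ 7.5633·Δt.
So d_MNV = 118.43, d_GSC = 122.81, d_HUMO = 149.05 km.
Circle about each station: (x − 85.1)² + (y − 128.9)² = 118.43²; (x − 53.8)² + (y + 61.7)² = 122.81²; (x + 148.6)² + (y − 24.6)² = 149.05².
Subtracting the MNV equation from the GSC and HUMO equations removes the quadratic terms:
-62.6 x − 381.2 y = -18212.52
-467.4 x − 208.6 y = -9360.34
Solving the 2×2 system: x ≈ -1.4, y ≈ 48.0 km.
Check against MNV (with the unrounded x, y): √((x − 85.1)²+(y − 128.9)²) = 118.43 ≈ 118.43 km. ✓

-1.4 km east, 48.0 km north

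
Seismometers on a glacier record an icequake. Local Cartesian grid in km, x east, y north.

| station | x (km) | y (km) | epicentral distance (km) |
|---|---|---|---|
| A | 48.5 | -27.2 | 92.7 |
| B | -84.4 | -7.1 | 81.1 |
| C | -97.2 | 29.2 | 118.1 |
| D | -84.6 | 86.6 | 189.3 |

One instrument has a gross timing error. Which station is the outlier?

D

Solve using three stations at a time. Using A, B, C (subtract circle equations pairwise → linear system) gives (x, y) ≈ (-33.6, -70.3).
Distances from that point to each station vs reported:
  A: calculated 92.7 vs reported 92.7 → residual 0.0 km
  B: calculated 81.1 vs reported 81.1 → residual 0.0 km
  C: calculated 118.1 vs reported 118.1 → residual 0.0 km
  D: calculated 165.0 vs reported 189.3 → residual 24.3 km
A, B, C are mutually consistent (residuals ≈ 0); D is off by 24.3 km.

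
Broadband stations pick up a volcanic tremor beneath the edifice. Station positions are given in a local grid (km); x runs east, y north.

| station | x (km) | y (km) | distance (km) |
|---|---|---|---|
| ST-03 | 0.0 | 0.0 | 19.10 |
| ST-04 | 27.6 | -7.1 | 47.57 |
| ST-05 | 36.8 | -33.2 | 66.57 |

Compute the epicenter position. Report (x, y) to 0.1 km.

Circle about each station: x² + y² = 19.10²; (x − 27.6)² + (y + 7.1)² = 47.57²; (x − 36.8)² + (y + 33.2)² = 66.57².
Subtracting the ST-03 equation from the ST-04 and ST-05 equations removes the quadratic terms:
55.2 x − 14.2 y = -1085.92
73.6 x − 66.4 y = -1610.27
Solving the 2×2 system: x ≈ -18.8, y ≈ 3.4 km.
Check against ST-03 (with the unrounded x, y): √(x²+y²) = 19.10 ≈ 19.10 km. ✓

-18.8 km east, 3.4 km north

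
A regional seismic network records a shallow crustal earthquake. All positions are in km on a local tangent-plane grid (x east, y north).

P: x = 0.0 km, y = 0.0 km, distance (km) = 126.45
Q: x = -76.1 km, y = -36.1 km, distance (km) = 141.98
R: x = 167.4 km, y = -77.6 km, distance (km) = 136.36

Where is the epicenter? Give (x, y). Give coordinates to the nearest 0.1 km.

38.0 km east, -120.6 km north

Circle about each station: x² + y² = 126.45²; (x + 76.1)² + (y + 36.1)² = 141.98²; (x − 167.4)² + (y + 77.6)² = 136.36².
Subtracting pairs of circle equations eliminates x²+y² and gives linear equations (the radical axes):
-152.2 x − 72.2 y = 2925.70
334.8 x − 155.2 y = 31440.07
Solving the 2×2 system: x ≈ 38.0, y ≈ -120.6 km.
Check against P (with the unrounded x, y): √(x²+y²) = 126.46 ≈ 126.45 km. ✓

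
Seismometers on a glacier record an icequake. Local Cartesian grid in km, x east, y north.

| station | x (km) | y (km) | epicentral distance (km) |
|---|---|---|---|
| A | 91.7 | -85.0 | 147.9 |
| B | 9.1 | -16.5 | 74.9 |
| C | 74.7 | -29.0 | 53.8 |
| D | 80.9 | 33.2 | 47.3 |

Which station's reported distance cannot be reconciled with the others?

C

Solve using three stations at a time. Using A, B, D (subtract circle equations pairwise → linear system) gives (x, y) ≈ (37.8, 52.7).
Distances from that point to each station vs reported:
  A: calculated 147.9 vs reported 147.9 → residual 0.0 km
  B: calculated 74.9 vs reported 74.9 → residual 0.0 km
  C: calculated 89.7 vs reported 53.8 → residual 35.9 km
  D: calculated 47.4 vs reported 47.3 → residual 0.1 km
A, B, D are mutually consistent (residuals ≈ 0); C is off by 35.9 km.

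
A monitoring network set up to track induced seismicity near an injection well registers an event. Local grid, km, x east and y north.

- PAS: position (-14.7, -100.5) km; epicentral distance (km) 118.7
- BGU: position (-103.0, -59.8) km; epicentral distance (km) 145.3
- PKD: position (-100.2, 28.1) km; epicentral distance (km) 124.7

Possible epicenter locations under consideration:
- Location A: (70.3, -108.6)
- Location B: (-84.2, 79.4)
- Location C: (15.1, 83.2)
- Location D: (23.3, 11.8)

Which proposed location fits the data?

For each candidate, compare |candidate − station| to the reported distance:
Location A: residuals PAS 33.3, BGU 34.7, PKD 93.8 → max 93.8 km
Location B: residuals PAS 74.2, BGU 4.8, PKD 71.0 → max 74.2 km
Location C: residuals PAS 67.4, BGU 40.2, PKD 3.1 → max 67.4 km
Location D: residuals PAS 0.1, BGU 0.1, PKD 0.1 → max 0.1 km
Only Location D has all residuals ≈ 0.

Location D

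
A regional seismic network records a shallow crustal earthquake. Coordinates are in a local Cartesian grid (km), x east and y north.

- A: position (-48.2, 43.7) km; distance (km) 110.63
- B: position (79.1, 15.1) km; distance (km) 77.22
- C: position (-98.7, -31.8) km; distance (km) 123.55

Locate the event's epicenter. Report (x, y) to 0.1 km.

x ≈ 24.6 km, y ≈ -39.6 km

Circle about each station: (x + 48.2)² + (y − 43.7)² = 110.63²; (x − 79.1)² + (y − 15.1)² = 77.22²; (x + 98.7)² + (y + 31.8)² = 123.55².
Subtracting the A equation from the B and C equations removes the quadratic terms:
254.6 x − 57.2 y = 8527.96
-101.0 x − 151.0 y = 3494.39
Solving the 2×2 system: x ≈ 24.6, y ≈ -39.6 km.
Check against A (with the unrounded x, y): √((x + 48.2)²+(y − 43.7)²) = 110.63 ≈ 110.63 km. ✓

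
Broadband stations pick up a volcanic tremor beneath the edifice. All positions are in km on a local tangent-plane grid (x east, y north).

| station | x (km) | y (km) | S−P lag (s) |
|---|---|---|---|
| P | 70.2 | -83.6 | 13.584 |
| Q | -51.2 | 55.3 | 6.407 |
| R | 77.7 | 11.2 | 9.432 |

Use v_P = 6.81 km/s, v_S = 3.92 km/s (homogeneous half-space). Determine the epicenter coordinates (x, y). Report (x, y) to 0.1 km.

x ≈ -9.4 km, y ≈ 13.4 km

Distance from S−P lag: d = Δt · v_P v_S / (v_P − v_S) = Δt · (6.81·3.92)/(6.81−3.92) ≈ 9.2371·Δt.
So d_P = 125.48, d_Q = 59.18, d_R = 87.12 km.
Circle about each station: (x − 70.2)² + (y + 83.6)² = 125.48²; (x + 51.2)² + (y − 55.3)² = 59.18²; (x − 77.7)² + (y − 11.2)² = 87.12².
Subtracting the P equation from the Q and R equations removes the quadratic terms:
-242.8 x + 277.8 y = 6005.49
15.0 x + 189.6 y = 2401.07
Solving the 2×2 system: x ≈ -9.4, y ≈ 13.4 km.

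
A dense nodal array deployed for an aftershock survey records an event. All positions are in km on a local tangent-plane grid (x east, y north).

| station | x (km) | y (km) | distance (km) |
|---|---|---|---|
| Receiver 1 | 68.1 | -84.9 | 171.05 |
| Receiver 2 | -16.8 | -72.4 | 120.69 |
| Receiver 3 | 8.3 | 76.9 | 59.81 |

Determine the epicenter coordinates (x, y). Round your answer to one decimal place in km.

x ≈ -42.6 km, y ≈ 45.5 km

Circle about each station: (x − 68.1)² + (y + 84.9)² = 171.05²; (x + 16.8)² + (y + 72.4)² = 120.69²; (x − 8.3)² + (y − 76.9)² = 59.81².
Subtracting pairs of circle equations eliminates x²+y² and gives linear equations (the radical axes):
-169.8 x + 25.0 y = 8370.41
-119.6 x + 323.6 y = 19817.75
Solving the 2×2 system: x ≈ -42.6, y ≈ 45.5 km.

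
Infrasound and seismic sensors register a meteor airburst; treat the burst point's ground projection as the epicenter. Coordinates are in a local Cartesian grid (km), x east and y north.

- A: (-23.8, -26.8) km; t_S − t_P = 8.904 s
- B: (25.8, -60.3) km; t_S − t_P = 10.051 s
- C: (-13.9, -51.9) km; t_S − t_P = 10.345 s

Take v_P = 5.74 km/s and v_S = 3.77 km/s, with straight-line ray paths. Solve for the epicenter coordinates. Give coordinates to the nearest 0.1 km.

Distance from S−P lag: d = Δt · v_P v_S / (v_P − v_S) = Δt · (5.74·3.77)/(5.74−3.77) ≈ 10.9847·Δt.
So d_A = 97.81, d_B = 110.41, d_C = 113.64 km.
Circle about each station: (x + 23.8)² + (y + 26.8)² = 97.81²; (x − 25.8)² + (y + 60.3)² = 110.41²; (x + 13.9)² + (y + 51.9)² = 113.64².
Subtracting the A equation from the B and C equations removes the quadratic terms:
99.2 x − 67.0 y = 393.48
19.8 x − 50.2 y = -1745.11
Solving the 2×2 system: x ≈ 37.4, y ≈ 49.5 km.

x ≈ 37.4 km, y ≈ 49.5 km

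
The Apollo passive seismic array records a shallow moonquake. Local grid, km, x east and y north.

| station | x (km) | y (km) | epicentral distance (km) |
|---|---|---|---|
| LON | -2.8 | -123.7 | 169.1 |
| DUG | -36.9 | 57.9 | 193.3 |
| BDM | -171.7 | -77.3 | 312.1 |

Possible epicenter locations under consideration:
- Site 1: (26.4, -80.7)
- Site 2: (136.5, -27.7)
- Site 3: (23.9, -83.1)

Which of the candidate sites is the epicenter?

Site 2

For each candidate, compare |candidate − station| to the reported distance:
Site 1: residuals LON 117.1, DUG 40.9, BDM 114.0 → max 117.1 km
Site 2: residuals LON 0.1, DUG 0.1, BDM 0.1 → max 0.1 km
Site 3: residuals LON 120.5, DUG 39.7, BDM 116.4 → max 120.5 km
Only Site 2 has all residuals ≈ 0.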